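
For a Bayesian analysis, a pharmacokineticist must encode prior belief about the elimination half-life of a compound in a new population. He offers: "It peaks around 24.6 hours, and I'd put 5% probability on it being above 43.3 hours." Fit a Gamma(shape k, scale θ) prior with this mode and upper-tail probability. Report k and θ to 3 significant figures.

k ≈ 9.72, θ ≈ 2.82

Gamma(k,θ) with k>1 has mode (k−1)θ, so θ = 24.6/(k−1).
Need P(X < 43.3) = 0.95 with θ tied to k this way. Start at k = 2, θ = 24.6: P(X<43.3) ≈ 0.525.
Too low — raise k to concentrate. Iterating converges to k ≈ 9.72.
Then θ = 24.6/(9.72−1) ≈ 2.82.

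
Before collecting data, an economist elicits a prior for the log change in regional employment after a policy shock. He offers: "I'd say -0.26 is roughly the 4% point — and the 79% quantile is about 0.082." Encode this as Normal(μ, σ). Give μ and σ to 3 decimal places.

The p-quantile of Normal(μ,σ) is μ + z_p·σ, with z_{0.04} = -1.751 and z_{0.79} = 0.8064.
Eliminate σ: μ = (z₂·x₁ − z₁·x₂)/(z₂ − z₁) = (0.8064·-0.26 − (-1.751)·0.082)/2.557 = -0.026.
Then σ = (x₂ − x₁)/(z₂ − z₁) = (0.082 − -0.26)/2.557 = 0.134.

μ = -0.026, σ = 0.134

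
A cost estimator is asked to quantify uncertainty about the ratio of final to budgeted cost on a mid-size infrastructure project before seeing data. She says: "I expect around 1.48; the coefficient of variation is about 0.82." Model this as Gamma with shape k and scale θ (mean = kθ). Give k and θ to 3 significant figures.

k ≈ 1.49, θ ≈ 0.995

For Gamma(k, scale θ): mean = kθ, variance = kθ², so CV = 1/√k.
CV = 0.82, hence k = 1/CV² = 1.49.
Then θ = mean/k = 1.48/1.49 = 0.995.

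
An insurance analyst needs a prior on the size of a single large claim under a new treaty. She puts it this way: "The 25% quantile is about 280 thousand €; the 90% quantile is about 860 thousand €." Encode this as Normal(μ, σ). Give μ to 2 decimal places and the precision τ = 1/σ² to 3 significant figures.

μ = 480.00, τ = 1.14e-05

For Normal(μ,σ), the p-quantile is μ + z_p·σ. Here z_{0.25} = -0.6745, z_{0.9} = 1.282.
So 280 = μ − 0.6745σ and 860 = μ + 1.282σ.
Subtracting: σ = (860 − 280)/(1.282 − (-0.6745)) = 296.52.
Then μ = 280 − (-0.6745)·296.52 = 480.00.
Precision τ = 1/σ² = 1/296.5² = 1.14e-05.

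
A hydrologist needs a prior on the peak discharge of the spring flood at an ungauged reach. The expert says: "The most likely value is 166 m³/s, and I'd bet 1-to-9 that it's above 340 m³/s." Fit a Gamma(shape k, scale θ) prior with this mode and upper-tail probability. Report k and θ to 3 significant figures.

Gamma(k,θ) with k>1 has mode (k−1)θ, so θ = 166/(k−1).
Need P(X < 340) = 0.9 with θ tied to k this way. Start at k = 2, θ = 166: P(X<340) ≈ 0.607.
Too low — raise k to concentrate. Iterating converges to k ≈ 4.73.
Then θ = 166/(4.73−1) ≈ 44.5.

k ≈ 4.73, θ ≈ 44.5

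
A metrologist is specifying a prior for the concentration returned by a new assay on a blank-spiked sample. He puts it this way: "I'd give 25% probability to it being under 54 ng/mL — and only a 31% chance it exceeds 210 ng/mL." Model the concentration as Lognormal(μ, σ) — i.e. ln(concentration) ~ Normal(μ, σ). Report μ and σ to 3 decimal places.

If T ~ Lognormal(μ,σ) then ln T ~ Normal(μ,σ), so the p-quantile of ln T is μ + z_p·σ.
ln(54) = 3.989 and ln(210) = 5.347; z_{0.25} = -0.6745, z_{0.69} = 0.4959.
σ = (5.347 − 3.989)/(0.4959 − (-0.6745)) = 1.160.
μ = 3.989 − (-0.6745)·1.160 = 4.772.

μ ≈ 4.772, σ ≈ 1.160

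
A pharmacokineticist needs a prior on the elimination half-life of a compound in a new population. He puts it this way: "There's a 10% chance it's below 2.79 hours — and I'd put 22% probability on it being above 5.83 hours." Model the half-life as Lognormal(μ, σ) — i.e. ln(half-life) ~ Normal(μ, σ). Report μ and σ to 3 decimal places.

If T ~ Lognormal(μ,σ) then ln T ~ Normal(μ,σ), so the p-quantile of ln T is μ + z_p·σ.
ln(2.79) = 1.026 and ln(5.83) = 1.763; z_{0.1} = -1.282, z_{0.78} = 0.7722.
σ = (1.763 − 1.026)/(0.7722 − (-1.282)) = 0.359.
μ = 1.026 − (-1.282)·0.359 = 1.486.

μ ≈ 1.486, σ ≈ 0.359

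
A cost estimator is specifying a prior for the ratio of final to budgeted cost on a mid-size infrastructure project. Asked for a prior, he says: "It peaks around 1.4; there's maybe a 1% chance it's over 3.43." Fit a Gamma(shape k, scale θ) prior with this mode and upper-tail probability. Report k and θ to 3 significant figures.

k ≈ 6.87, θ ≈ 0.238

Gamma(k,θ) with k>1 has mode (k−1)θ, so θ = 1.4/(k−1).
Need P(X < 3.43) = 0.99 with θ tied to k this way. Start at k = 2, θ = 1.4: P(X<3.43) ≈ 0.702.
Too low — raise k to concentrate. Iterating converges to k ≈ 6.87.
Then θ = 1.4/(6.87−1) ≈ 0.238.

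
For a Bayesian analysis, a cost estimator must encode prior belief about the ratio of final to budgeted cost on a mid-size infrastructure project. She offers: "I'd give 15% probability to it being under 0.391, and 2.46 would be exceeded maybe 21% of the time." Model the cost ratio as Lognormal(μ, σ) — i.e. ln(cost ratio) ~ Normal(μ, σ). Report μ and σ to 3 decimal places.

If T ~ Lognormal(μ,σ) then ln T ~ Normal(μ,σ), so the p-quantile of ln T is μ + z_p·σ.
ln(0.391) = -0.939 and ln(2.46) = 0.9002; z_{0.15} = -1.036, z_{0.79} = 0.8064.
σ = (0.9002 − -0.939)/(0.8064 − (-1.036)) = 0.998.
μ = -0.939 − (-1.036)·0.998 = 0.095.

μ ≈ 0.095, σ ≈ 0.998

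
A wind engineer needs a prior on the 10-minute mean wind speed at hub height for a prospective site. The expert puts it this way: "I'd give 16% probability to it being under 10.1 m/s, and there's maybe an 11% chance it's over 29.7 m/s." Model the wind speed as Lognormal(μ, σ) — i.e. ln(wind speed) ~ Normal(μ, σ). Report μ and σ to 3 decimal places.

μ ≈ 2.795, σ ≈ 0.486

If T ~ Lognormal(μ,σ) then ln T ~ Normal(μ,σ), so the p-quantile of ln T is μ + z_p·σ.
ln(10.1) = 2.313 and ln(29.7) = 3.391; z_{0.16} = -0.9945, z_{0.89} = 1.227.
σ = (3.391 − 2.313)/(1.227 − (-0.9945)) = 0.486.
μ = 2.313 − (-0.9945)·0.486 = 2.795.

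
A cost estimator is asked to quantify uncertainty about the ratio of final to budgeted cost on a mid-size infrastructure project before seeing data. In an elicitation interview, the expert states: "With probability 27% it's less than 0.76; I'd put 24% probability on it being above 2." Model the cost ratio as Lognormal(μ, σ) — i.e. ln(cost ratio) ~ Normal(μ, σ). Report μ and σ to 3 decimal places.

If T ~ Lognormal(μ,σ) then ln T ~ Normal(μ,σ), so the p-quantile of ln T is μ + z_p·σ.
ln(0.76) = -0.2744 and ln(2) = 0.6931; z_{0.27} = -0.6128, z_{0.76} = 0.7063.
σ = (0.6931 − -0.2744)/(0.7063 − (-0.6128)) = 0.734.
μ = -0.2744 − (-0.6128)·0.734 = 0.175.

μ ≈ 0.175, σ ≈ 0.734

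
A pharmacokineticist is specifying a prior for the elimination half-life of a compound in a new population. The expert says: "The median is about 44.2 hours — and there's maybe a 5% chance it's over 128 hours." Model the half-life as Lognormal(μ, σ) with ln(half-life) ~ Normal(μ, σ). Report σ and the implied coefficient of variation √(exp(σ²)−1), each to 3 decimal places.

σ ≈ 0.646, CV ≈ 0.720

If T ~ Lognormal(μ,σ) then ln T ~ Normal(μ,σ), so the p-quantile of ln T is μ + z_p·σ.
ln(44.2) = 3.789 and ln(128) = 4.852; z_{0.5} = 0, z_{0.95} = 1.645.
σ = (4.852 − 3.789)/(1.645 − (0)) = 0.646.
μ = 3.789 − (0)·0.646 = 3.789.
CV = √(exp(σ²)−1) = √(exp(0.4179)−1) = 0.720.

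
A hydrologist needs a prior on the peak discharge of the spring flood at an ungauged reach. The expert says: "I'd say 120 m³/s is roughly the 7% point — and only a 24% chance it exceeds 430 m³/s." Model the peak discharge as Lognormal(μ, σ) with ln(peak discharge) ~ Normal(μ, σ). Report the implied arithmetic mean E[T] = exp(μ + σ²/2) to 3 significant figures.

E[T] ≈ 338 m³/s

If T ~ Lognormal(μ,σ) then ln T ~ Normal(μ,σ), so the p-quantile of ln T is μ + z_p·σ.
ln(120) = 4.787 and ln(430) = 6.064; z_{0.07} = -1.476, z_{0.76} = 0.7063.
σ = (6.064 − 4.787)/(0.7063 − (-1.476)) = 0.585.
μ = 4.787 − (-1.476)·0.585 = 5.651.
E[T] = exp(μ + σ²/2) = exp(5.651 + 0.1711) = 338 m³/s.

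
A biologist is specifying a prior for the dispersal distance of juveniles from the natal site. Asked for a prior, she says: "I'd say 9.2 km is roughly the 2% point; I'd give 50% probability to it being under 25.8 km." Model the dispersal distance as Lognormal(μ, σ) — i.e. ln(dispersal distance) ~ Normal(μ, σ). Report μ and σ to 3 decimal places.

μ ≈ 3.250, σ ≈ 0.502

If T ~ Lognormal(μ,σ) then ln T ~ Normal(μ,σ), so the p-quantile of ln T is μ + z_p·σ.
ln(9.2) = 2.219 and ln(25.8) = 3.25; z_{0.02} = -2.054, z_{0.5} = 0.
σ = (3.25 − 2.219)/(0 − (-2.054)) = 0.502.
μ = 2.219 − (-2.054)·0.502 = 3.250.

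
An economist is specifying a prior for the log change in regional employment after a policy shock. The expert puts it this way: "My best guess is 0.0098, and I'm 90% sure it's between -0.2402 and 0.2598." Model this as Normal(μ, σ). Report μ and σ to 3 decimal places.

A symmetric 90% interval runs μ ± z·σ with z = 1.645.
Half-width = 0.25, so σ = 0.25/1.645 = 0.152.
μ is the stated best guess, 0.010.

μ = 0.010, σ = 0.152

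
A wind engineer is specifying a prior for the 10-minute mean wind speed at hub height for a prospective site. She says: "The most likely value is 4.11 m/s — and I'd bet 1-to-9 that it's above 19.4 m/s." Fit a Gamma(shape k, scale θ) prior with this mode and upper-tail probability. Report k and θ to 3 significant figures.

k ≈ 1.74, θ ≈ 5.54

Gamma(k,θ) with k>1 has mode (k−1)θ, so θ = 4.11/(k−1).
Need P(X < 19.4) = 0.9 with θ tied to k this way. Start at k = 2, θ = 4.11: P(X<19.4) ≈ 0.949.
Too high — lower k to spread out. Iterating converges to k ≈ 1.74.
Then θ = 4.11/(1.74−1) ≈ 5.54.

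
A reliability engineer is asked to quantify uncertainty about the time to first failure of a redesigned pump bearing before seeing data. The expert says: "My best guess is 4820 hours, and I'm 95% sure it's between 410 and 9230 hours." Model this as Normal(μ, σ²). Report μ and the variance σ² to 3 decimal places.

μ = 4820.000, σ² = 5062686.054

A symmetric 95% interval runs μ ± z·σ with z = 1.96.
Half-width = 4410, so σ = 4410/1.96 = 2250.0413 and σ² = 5062686.054.
μ is the stated best guess, 4820.000.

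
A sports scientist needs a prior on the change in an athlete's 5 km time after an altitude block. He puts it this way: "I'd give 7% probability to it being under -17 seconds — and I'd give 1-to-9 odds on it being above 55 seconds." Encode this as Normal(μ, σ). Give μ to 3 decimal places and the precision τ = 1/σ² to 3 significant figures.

μ = 21.536, τ = 0.00147

For Normal(μ,σ), the p-quantile is μ + z_p·σ. Here z_{0.07} = -1.476, z_{0.9} = 1.282.
So -17 = μ − 1.476σ and 55 = μ + 1.282σ.
Subtracting: σ = (55 − -17)/(1.282 − (-1.476)) = 26.112.
Then μ = -17 − (-1.476)·26.112 = 21.536.
Precision τ = 1/σ² = 1/26.11² = 0.00147.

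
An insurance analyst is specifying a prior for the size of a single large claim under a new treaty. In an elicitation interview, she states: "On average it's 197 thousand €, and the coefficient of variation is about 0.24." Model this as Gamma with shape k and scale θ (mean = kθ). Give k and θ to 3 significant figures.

k ≈ 17.4, θ ≈ 11.3

For Gamma(k, scale θ): mean = kθ, variance = kθ², so CV = 1/√k.
CV = 0.24, hence k = 1/CV² = 17.4.
Then θ = mean/k = 197/17.4 = 11.3.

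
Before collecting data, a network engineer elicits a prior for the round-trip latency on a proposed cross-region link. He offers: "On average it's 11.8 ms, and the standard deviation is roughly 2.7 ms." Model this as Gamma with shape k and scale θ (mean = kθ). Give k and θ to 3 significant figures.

k ≈ 19.1, θ ≈ 0.618

For Gamma(k, scale θ): mean = kθ, variance = kθ², so CV = 1/√k.
CV = SD/mean = 2.7/11.8 = 0.2288, hence k = 1/CV² = 19.1.
Then θ = mean/k = 11.8/19.1 = 0.618.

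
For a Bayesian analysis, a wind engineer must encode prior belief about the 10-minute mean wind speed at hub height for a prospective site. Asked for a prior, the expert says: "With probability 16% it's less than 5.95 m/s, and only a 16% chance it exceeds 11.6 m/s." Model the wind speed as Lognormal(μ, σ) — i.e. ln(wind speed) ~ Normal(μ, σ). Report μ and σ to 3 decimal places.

μ ≈ 2.117, σ ≈ 0.336

If T ~ Lognormal(μ,σ) then ln T ~ Normal(μ,σ), so the p-quantile of ln T is μ + z_p·σ.
ln(5.95) = 1.783 and ln(11.6) = 2.451; z_{0.16} = -0.9945, z_{0.84} = 0.9945.
σ = (2.451 − 1.783)/(0.9945 − (-0.9945)) = 0.336.
μ = 1.783 − (-0.9945)·0.336 = 2.117.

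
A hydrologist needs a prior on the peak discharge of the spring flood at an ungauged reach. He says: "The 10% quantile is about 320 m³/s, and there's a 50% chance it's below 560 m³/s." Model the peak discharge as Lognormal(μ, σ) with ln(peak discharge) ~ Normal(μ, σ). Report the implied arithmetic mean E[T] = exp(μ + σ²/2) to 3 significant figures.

E[T] ≈ 616 m³/s

If T ~ Lognormal(μ,σ) then ln T ~ Normal(μ,σ), so the p-quantile of ln T is μ + z_p·σ.
ln(320) = 5.768 and ln(560) = 6.328; z_{0.1} = -1.282, z_{0.5} = 0.
σ = (6.328 − 5.768)/(0 − (-1.282)) = 0.437.
μ = 5.768 − (-1.282)·0.437 = 6.328.
E[T] = exp(μ + σ²/2) = exp(6.328 + 0.0953) = 616 m³/s.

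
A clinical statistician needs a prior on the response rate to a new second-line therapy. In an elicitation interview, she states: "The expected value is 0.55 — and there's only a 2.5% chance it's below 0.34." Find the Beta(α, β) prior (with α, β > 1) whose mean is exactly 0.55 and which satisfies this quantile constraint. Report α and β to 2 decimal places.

With mean 0.55 fixed, write α = 0.55s, β = 0.45s where s = α+β.
Need P(θ < 0.34) = 0.025 under Beta(0.55s, 0.45s). Normal approximation: (q−m)/√(m(1−m)/s) ≈ z_{0.025} = -1.96, so s ≈ 0.55·0.45·(-1.96)²/(0.34−0.55)² = 21.6.
At s = 21.6: P(θ<0.34) ≈ 0.024. Adjusting to match 0.025 gives s ≈ 21.01.
So α = 0.55·21.01 ≈ 11.56, β = 0.45·21.01 ≈ 9.46.

α ≈ 11.56, β ≈ 9.46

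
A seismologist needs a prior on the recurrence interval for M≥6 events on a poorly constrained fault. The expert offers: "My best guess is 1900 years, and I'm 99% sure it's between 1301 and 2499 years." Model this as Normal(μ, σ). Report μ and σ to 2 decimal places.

A symmetric 99% interval runs μ ± z·σ with z = 2.576.
Half-width = 599, so σ = 599/2.576 = 232.55.
μ is the stated best guess, 1900.00.

μ = 1900.00, σ = 232.55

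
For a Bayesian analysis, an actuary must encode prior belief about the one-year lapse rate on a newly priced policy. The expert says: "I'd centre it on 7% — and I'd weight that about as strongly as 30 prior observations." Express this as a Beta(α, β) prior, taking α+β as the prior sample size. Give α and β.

Under the effective-sample-size interpretation, Beta(α, β) has prior mean α/(α+β) and prior sample size α+β.
So α+β = 30 and α/(α+β) = 0.07, giving α = 0.07·30 = 2.1 and β = 30 − 2.1 = 27.9.

α = 2.1, β = 27.9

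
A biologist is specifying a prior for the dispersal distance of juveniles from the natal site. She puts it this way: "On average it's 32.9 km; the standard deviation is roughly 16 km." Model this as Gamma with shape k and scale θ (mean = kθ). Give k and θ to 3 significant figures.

k ≈ 4.23, θ ≈ 7.78

For Gamma(k, scale θ): mean = kθ, variance = kθ², so CV = 1/√k.
CV = SD/mean = 16/32.9 = 0.4863, hence k = 1/CV² = 4.23.
Then θ = mean/k = 32.9/4.23 = 7.78.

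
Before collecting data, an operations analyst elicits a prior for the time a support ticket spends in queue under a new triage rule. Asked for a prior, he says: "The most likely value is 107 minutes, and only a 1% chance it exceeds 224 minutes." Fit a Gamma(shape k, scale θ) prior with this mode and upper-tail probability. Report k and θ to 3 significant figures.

k ≈ 9.92, θ ≈ 12

Gamma(k,θ) with k>1 has mode (k−1)θ, so θ = 107/(k−1).
Need P(X < 224) = 0.99 with θ tied to k this way. Start at k = 2, θ = 107: P(X<224) ≈ 0.619.
Too low — raise k to concentrate. Iterating converges to k ≈ 9.92.
Then θ = 107/(9.92−1) ≈ 12.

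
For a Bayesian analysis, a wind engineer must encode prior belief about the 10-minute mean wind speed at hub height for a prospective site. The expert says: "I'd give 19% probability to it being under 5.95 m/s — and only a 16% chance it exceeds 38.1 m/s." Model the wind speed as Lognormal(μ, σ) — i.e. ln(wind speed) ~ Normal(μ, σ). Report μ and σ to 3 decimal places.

If T ~ Lognormal(μ,σ) then ln T ~ Normal(μ,σ), so the p-quantile of ln T is μ + z_p·σ.
ln(5.95) = 1.783 and ln(38.1) = 3.64; z_{0.19} = -0.8779, z_{0.84} = 0.9945.
σ = (3.64 − 1.783)/(0.9945 − (-0.8779)) = 0.992.
μ = 1.783 − (-0.8779)·0.992 = 2.654.

μ ≈ 2.654, σ ≈ 0.992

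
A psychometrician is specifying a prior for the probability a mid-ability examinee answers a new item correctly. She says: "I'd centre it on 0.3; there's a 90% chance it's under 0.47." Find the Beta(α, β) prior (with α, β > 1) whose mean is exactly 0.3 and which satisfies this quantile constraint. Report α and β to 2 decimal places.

With mean 0.3 fixed, write α = 0.3s, β = 0.7s where s = α+β.
Need P(θ < 0.47) = 0.9 under Beta(0.3s, 0.7s). Normal approximation: (q−m)/√(m(1−m)/s) ≈ z_{0.9} = 1.28, so s ≈ 0.3·0.7·(1.28)²/(0.47−0.3)² = 11.9.
At s = 11.9: P(θ<0.47) ≈ 0.895. Adjusting to match 0.9 gives s ≈ 12.49.
So α = 0.3·12.49 ≈ 3.75, β = 0.7·12.49 ≈ 8.74.

α ≈ 3.75, β ≈ 8.74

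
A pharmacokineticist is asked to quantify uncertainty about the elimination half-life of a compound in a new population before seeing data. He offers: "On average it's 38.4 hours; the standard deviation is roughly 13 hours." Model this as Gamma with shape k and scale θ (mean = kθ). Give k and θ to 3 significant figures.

k ≈ 8.73, θ ≈ 4.4

For Gamma(k, scale θ): mean = kθ, variance = kθ², so CV = 1/√k.
CV = SD/mean = 13/38.4 = 0.3385, hence k = 1/CV² = 8.73.
Then θ = mean/k = 38.4/8.73 = 4.4.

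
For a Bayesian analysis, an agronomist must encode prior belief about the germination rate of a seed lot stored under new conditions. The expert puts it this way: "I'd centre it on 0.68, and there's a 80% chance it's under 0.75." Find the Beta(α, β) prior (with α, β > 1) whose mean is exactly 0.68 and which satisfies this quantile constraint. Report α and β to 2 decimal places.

α ≈ 21.99, β ≈ 10.35

With mean 0.68 fixed, write α = 0.68s, β = 0.32s where s = α+β.
Need P(θ < 0.75) = 0.8 under Beta(0.68s, 0.32s). Normal approximation: (q−m)/√(m(1−m)/s) ≈ z_{0.8} = 0.842, so s ≈ 0.68·0.32·(0.842)²/(0.75−0.68)² = 31.5.
At s = 31.5: P(θ<0.75) ≈ 0.796. Adjusting to match 0.8 gives s ≈ 32.33.
So α = 0.68·32.33 ≈ 21.99, β = 0.32·32.33 ≈ 10.35.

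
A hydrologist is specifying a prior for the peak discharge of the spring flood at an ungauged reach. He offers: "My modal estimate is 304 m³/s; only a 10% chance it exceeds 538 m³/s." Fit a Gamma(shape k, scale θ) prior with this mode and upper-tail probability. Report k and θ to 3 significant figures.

Gamma(k,θ) with k>1 has mode (k−1)θ, so θ = 304/(k−1).
Need P(X < 538) = 0.9 with θ tied to k this way. Start at k = 2, θ = 304: P(X<538) ≈ 0.528.
Too low — raise k to concentrate. Iterating converges to k ≈ 6.83.
Then θ = 304/(6.83−1) ≈ 52.1.

k ≈ 6.83, θ ≈ 52.1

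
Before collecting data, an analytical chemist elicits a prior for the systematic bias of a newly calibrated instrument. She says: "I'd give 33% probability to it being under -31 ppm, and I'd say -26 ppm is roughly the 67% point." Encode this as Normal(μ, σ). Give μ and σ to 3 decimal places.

For Normal(μ,σ), the p-quantile is μ + z_p·σ. Here z_{0.33} = -0.4399, z_{0.67} = 0.4399.
So -31 = μ − 0.4399σ and -26 = μ + 0.4399σ.
Subtracting: σ = (-26 − -31)/(0.4399 − (-0.4399)) = 5.683.
Then μ = -31 − (-0.4399)·5.683 = -28.500.

μ = -28.500, σ = 5.683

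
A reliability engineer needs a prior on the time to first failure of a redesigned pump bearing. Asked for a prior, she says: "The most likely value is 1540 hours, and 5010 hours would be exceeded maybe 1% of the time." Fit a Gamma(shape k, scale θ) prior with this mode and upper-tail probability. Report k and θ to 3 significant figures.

k ≈ 4.17, θ ≈ 486

Gamma(k,θ) with k>1 has mode (k−1)θ, so θ = 1540/(k−1).
Need P(X < 5010) = 0.99 with θ tied to k this way. Start at k = 2, θ = 1540: P(X<5010) ≈ 0.836.
Too low — raise k to concentrate. Iterating converges to k ≈ 4.17.
Then θ = 1540/(4.17−1) ≈ 486.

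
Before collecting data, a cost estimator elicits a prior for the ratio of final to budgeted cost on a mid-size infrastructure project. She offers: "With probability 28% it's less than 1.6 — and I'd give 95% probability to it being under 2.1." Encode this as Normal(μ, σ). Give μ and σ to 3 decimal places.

μ = 1.731, σ = 0.224

For Normal(μ,σ), the p-quantile is μ + z_p·σ. Here z_{0.28} = -0.5828, z_{0.95} = 1.645.
So 1.6 = μ − 0.5828σ and 2.1 = μ + 1.645σ.
Subtracting: σ = (2.1 − 1.6)/(1.645 − (-0.5828)) = 0.224.
Then μ = 1.6 − (-0.5828)·0.224 = 1.731.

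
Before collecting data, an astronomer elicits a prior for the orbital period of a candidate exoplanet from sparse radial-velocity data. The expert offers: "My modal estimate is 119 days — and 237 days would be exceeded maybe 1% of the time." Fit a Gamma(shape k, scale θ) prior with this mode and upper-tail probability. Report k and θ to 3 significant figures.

k ≈ 11.4, θ ≈ 11.5

Gamma(k,θ) with k>1 has mode (k−1)θ, so θ = 119/(k−1).
Need P(X < 237) = 0.99 with θ tied to k this way. Start at k = 2, θ = 119: P(X<237) ≈ 0.592.
Too low — raise k to concentrate. Iterating converges to k ≈ 11.4.
Then θ = 119/(11.4−1) ≈ 11.5.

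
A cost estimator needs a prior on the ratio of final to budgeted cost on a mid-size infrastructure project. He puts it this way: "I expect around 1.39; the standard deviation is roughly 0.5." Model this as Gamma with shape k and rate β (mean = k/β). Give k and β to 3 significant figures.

For Gamma(k, rate β): mean = k/β, variance = k/β², so CV = 1/√k.
CV = SD/mean = 0.5/1.39 = 0.3597, hence k = 1/CV² = 7.73.
Then β = k/mean = 7.73/1.39 = 5.56.

k ≈ 7.73, β ≈ 5.56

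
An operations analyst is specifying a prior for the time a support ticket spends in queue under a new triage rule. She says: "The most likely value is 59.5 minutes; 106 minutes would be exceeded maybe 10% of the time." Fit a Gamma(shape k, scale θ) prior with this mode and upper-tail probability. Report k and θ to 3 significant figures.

Gamma(k,θ) with k>1 has mode (k−1)θ, so θ = 59.5/(k−1).
Need P(X < 106) = 0.9 with θ tied to k this way. Start at k = 2, θ = 59.5: P(X<106) ≈ 0.532.
Too low — raise k to concentrate. Iterating converges to k ≈ 6.7.
Then θ = 59.5/(6.7−1) ≈ 10.4.

k ≈ 6.7, θ ≈ 10.4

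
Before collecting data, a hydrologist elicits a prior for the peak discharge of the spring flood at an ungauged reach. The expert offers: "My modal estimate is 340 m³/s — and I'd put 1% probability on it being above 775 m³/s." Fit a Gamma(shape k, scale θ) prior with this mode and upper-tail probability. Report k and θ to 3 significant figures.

k ≈ 8.05, θ ≈ 48.2

Gamma(k,θ) with k>1 has mode (k−1)θ, so θ = 340/(k−1).
Need P(X < 775) = 0.99 with θ tied to k this way. Start at k = 2, θ = 340: P(X<775) ≈ 0.664.
Too low — raise k to concentrate. Iterating converges to k ≈ 8.05.
Then θ = 340/(8.05−1) ≈ 48.2.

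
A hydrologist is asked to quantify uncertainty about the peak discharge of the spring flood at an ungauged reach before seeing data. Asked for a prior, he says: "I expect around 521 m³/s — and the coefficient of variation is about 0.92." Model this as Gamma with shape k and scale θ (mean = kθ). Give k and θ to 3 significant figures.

For Gamma(k, scale θ): mean = kθ, variance = kθ², so CV = 1/√k.
CV = 0.92, hence k = 1/CV² = 1.18.
Then θ = mean/k = 521/1.18 = 441.

k ≈ 1.18, θ ≈ 441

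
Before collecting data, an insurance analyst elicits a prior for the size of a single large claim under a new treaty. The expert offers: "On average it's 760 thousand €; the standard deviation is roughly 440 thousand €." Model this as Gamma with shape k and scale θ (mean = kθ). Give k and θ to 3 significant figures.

k ≈ 2.98, θ ≈ 255

For Gamma(k, scale θ): mean = kθ, variance = kθ², so CV = 1/√k.
CV = SD/mean = 440/760 = 0.5789, hence k = 1/CV² = 2.98.
Then θ = mean/k = 760/2.98 = 255.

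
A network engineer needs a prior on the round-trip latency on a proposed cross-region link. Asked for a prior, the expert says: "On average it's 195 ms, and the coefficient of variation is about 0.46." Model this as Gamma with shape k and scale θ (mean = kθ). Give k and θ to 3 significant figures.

For Gamma(k, scale θ): mean = kθ, variance = kθ², so CV = 1/√k.
CV = 0.46, hence k = 1/CV² = 4.73.
Then θ = mean/k = 195/4.73 = 41.3.

k ≈ 4.73, θ ≈ 41.3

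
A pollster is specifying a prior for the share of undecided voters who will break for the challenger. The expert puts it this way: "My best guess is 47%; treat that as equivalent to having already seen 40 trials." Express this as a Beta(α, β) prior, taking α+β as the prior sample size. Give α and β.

α = 18.8, β = 21.2

Under the effective-sample-size interpretation, Beta(α, β) has prior mean α/(α+β) and prior sample size α+β.
So α+β = 40 and α/(α+β) = 0.47, giving α = 0.47·40 = 18.8 and β = 40 − 18.8 = 21.2.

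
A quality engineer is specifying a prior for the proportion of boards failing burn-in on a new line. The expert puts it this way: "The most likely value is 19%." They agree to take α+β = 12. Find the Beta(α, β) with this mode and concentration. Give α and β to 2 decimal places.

α = 2.90, β = 9.10

For α,β > 1 the Beta mode is (α−1)/(α+β−2). With α+β = 12, the mode is (α−1)/10.
Set (α−1)/10 = 0.19 → α = 1 + 0.19·10 = 2.90.
β = 12 − α = 9.10.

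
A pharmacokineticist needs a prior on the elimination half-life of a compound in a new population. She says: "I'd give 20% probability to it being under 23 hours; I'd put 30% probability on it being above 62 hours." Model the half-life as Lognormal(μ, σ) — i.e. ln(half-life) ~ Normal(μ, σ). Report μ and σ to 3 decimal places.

If T ~ Lognormal(μ,σ) then ln T ~ Normal(μ,σ), so the p-quantile of ln T is μ + z_p·σ.
ln(23) = 3.135 and ln(62) = 4.127; z_{0.2} = -0.8416, z_{0.7} = 0.5244.
σ = (4.127 − 3.135)/(0.5244 − (-0.8416)) = 0.726.
μ = 3.135 − (-0.8416)·0.726 = 3.746.

μ ≈ 3.746, σ ≈ 0.726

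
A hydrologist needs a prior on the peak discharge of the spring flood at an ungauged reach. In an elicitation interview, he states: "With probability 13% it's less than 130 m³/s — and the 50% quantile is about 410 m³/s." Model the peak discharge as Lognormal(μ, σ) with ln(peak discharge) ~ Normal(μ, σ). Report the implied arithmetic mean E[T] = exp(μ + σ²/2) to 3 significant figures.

If T ~ Lognormal(μ,σ) then ln T ~ Normal(μ,σ), so the p-quantile of ln T is μ + z_p·σ.
ln(130) = 4.868 and ln(410) = 6.016; z_{0.13} = -1.126, z_{0.5} = 0.
σ = (6.016 − 4.868)/(0 − (-1.126)) = 1.020.
μ = 4.868 − (-1.126)·1.020 = 6.016.
E[T] = exp(μ + σ²/2) = exp(6.016 + 0.5199) = 690 m³/s.

E[T] ≈ 690 m³/s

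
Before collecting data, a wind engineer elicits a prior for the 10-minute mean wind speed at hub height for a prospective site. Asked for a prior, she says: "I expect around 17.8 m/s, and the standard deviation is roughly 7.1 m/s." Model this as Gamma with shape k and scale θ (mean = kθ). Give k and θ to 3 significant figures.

k ≈ 6.29, θ ≈ 2.83

For Gamma(k, scale θ): mean = kθ, variance = kθ², so CV = 1/√k.
CV = SD/mean = 7.1/17.8 = 0.3989, hence k = 1/CV² = 6.29.
Then θ = mean/k = 17.8/6.29 = 2.83.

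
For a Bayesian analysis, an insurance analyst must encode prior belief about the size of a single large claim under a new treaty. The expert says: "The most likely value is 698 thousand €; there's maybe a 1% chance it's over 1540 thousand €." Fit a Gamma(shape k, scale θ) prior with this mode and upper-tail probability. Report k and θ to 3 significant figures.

Gamma(k,θ) with k>1 has mode (k−1)θ, so θ = 698/(k−1).
Need P(X < 1540) = 0.99 with θ tied to k this way. Start at k = 2, θ = 698: P(X<1540) ≈ 0.647.
Too low — raise k to concentrate. Iterating converges to k ≈ 8.69.
Then θ = 698/(8.69−1) ≈ 90.7.

k ≈ 8.69, θ ≈ 90.7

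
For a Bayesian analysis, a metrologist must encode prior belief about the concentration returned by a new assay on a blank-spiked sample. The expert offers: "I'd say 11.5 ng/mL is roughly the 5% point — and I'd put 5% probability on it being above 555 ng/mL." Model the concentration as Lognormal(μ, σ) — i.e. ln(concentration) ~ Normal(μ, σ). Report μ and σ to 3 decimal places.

μ ≈ 4.381, σ ≈ 1.178

If T ~ Lognormal(μ,σ) then ln T ~ Normal(μ,σ), so the p-quantile of ln T is μ + z_p·σ.
ln(11.5) = 2.442 and ln(555) = 6.319; z_{0.05} = -1.645, z_{0.95} = 1.645.
σ = (6.319 − 2.442)/(1.645 − (-1.645)) = 1.178.
μ = 2.442 − (-1.645)·1.178 = 4.381.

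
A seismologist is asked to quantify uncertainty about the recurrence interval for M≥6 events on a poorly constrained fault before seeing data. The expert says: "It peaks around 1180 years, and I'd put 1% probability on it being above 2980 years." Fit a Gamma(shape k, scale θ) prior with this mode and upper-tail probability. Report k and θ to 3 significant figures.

k ≈ 6.46, θ ≈ 216

Gamma(k,θ) with k>1 has mode (k−1)θ, so θ = 1180/(k−1).
Need P(X < 2980) = 0.99 with θ tied to k this way. Start at k = 2, θ = 1180: P(X<2980) ≈ 0.718.
Too low — raise k to concentrate. Iterating converges to k ≈ 6.46.
Then θ = 1180/(6.46−1) ≈ 216.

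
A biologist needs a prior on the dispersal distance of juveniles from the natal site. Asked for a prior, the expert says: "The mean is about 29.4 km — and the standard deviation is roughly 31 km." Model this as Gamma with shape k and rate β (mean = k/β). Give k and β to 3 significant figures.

For Gamma(k, rate β): mean = k/β, variance = k/β², so CV = 1/√k.
CV = SD/mean = 31/29.4 = 1.054, hence k = 1/CV² = 0.899.
Then β = k/mean = 0.899/29.4 = 0.0306.

k ≈ 0.899, β ≈ 0.0306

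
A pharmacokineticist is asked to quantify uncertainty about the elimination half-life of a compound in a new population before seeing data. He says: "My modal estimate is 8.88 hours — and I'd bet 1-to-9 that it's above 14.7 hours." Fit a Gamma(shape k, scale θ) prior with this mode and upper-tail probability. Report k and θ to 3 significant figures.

Gamma(k,θ) with k>1 has mode (k−1)θ, so θ = 8.88/(k−1).
Need P(X < 14.7) = 0.9 with θ tied to k this way. Start at k = 2, θ = 8.88: P(X<14.7) ≈ 0.493.
Too low — raise k to concentrate. Iterating converges to k ≈ 8.43.
Then θ = 8.88/(8.43−1) ≈ 1.2.

k ≈ 8.43, θ ≈ 1.2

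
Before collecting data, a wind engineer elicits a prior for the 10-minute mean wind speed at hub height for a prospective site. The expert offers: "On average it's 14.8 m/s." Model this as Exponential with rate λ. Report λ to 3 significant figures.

Exponential mean = 1/λ, so λ = 1/14.8 = 0.0676.

λ ≈ 0.0676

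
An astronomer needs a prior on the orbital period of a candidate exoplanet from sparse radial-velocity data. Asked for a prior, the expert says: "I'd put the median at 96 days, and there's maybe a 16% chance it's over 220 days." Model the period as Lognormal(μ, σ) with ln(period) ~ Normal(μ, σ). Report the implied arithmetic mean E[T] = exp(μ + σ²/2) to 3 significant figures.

If T ~ Lognormal(μ,σ) then ln T ~ Normal(μ,σ), so the p-quantile of ln T is μ + z_p·σ.
ln(96) = 4.564 and ln(220) = 5.394; z_{0.5} = 0, z_{0.84} = 0.9945.
σ = (5.394 − 4.564)/(0.9945 − (0)) = 0.834.
μ = 4.564 − (0)·0.834 = 4.564.
E[T] = exp(μ + σ²/2) = exp(4.564 + 0.3477) = 136 days.

E[T] ≈ 136 days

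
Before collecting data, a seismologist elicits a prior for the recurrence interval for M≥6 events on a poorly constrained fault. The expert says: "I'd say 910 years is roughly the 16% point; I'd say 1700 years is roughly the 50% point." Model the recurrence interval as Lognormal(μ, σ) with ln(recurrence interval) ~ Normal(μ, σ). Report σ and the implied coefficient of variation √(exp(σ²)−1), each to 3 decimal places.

If T ~ Lognormal(μ,σ) then ln T ~ Normal(μ,σ), so the p-quantile of ln T is μ + z_p·σ.
ln(910) = 6.813 and ln(1700) = 7.438; z_{0.16} = -0.9945, z_{0.5} = 0.
σ = (7.438 − 6.813)/(0 − (-0.9945)) = 0.628.
μ = 6.813 − (-0.9945)·0.628 = 7.438.
CV = √(exp(σ²)−1) = √(exp(0.3949)−1) = 0.696.

σ ≈ 0.628, CV ≈ 0.696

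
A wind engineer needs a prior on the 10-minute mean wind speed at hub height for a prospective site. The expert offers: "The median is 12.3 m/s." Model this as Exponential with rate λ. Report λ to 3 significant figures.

Exponential median = ln 2 / λ, so λ = ln 2 / 12.3 = 0.0564.

λ ≈ 0.0564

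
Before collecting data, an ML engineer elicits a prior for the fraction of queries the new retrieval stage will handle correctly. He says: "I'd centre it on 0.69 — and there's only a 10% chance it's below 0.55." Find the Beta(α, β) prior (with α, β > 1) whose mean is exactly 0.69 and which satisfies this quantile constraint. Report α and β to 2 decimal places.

With mean 0.69 fixed, write α = 0.69s, β = 0.31s where s = α+β.
Need P(θ < 0.55) = 0.1 under Beta(0.69s, 0.31s). Normal approximation: (q−m)/√(m(1−m)/s) ≈ z_{0.1} = -1.28, so s ≈ 0.69·0.31·(-1.28)²/(0.55−0.69)² = 17.9.
At s = 17.9: P(θ<0.55) ≈ 0.104. Adjusting to match 0.1 gives s ≈ 18.64.
So α = 0.69·18.64 ≈ 12.86, β = 0.31·18.64 ≈ 5.78.

α ≈ 12.86, β ≈ 5.78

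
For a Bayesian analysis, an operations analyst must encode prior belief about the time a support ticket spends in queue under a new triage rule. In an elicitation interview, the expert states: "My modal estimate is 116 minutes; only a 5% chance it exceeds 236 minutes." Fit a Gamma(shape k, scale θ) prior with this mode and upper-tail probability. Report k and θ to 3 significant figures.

Gamma(k,θ) with k>1 has mode (k−1)θ, so θ = 116/(k−1).
Need P(X < 236) = 0.95 with θ tied to k this way. Start at k = 2, θ = 116: P(X<236) ≈ 0.603.
Too low — raise k to concentrate. Iterating converges to k ≈ 6.49.
Then θ = 116/(6.49−1) ≈ 21.1.

k ≈ 6.49, θ ≈ 21.1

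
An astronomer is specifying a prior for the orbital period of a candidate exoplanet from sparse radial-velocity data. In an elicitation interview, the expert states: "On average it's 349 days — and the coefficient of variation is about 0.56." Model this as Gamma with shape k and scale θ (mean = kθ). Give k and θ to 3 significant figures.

k ≈ 3.19, θ ≈ 109

For Gamma(k, scale θ): mean = kθ, variance = kθ², so CV = 1/√k.
CV = 0.56, hence k = 1/CV² = 3.19.
Then θ = mean/k = 349/3.19 = 109.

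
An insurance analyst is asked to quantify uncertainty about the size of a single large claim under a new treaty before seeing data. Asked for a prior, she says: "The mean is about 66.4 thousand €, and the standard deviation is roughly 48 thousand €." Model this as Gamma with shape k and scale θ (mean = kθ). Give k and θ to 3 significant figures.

k ≈ 1.91, θ ≈ 34.7

For Gamma(k, scale θ): mean = kθ, variance = kθ², so CV = 1/√k.
CV = SD/mean = 48/66.4 = 0.7229, hence k = 1/CV² = 1.91.
Then θ = mean/k = 66.4/1.91 = 34.7.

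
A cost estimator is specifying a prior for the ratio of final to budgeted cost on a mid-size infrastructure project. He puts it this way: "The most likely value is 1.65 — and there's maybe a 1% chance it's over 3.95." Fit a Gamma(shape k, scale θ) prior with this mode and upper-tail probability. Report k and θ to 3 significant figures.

Gamma(k,θ) with k>1 has mode (k−1)θ, so θ = 1.65/(k−1).
Need P(X < 3.95) = 0.99 with θ tied to k this way. Start at k = 2, θ = 1.65: P(X<3.95) ≈ 0.690.
Too low — raise k to concentrate. Iterating converges to k ≈ 7.22.
Then θ = 1.65/(7.22−1) ≈ 0.265.

k ≈ 7.22, θ ≈ 0.265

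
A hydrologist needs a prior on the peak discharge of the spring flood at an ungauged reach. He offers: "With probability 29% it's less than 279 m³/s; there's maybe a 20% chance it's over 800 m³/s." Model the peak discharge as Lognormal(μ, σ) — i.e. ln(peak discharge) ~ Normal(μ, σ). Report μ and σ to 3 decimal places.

μ ≈ 6.049, σ ≈ 0.755

If T ~ Lognormal(μ,σ) then ln T ~ Normal(μ,σ), so the p-quantile of ln T is μ + z_p·σ.
ln(279) = 5.631 and ln(800) = 6.685; z_{0.29} = -0.5534, z_{0.8} = 0.8416.
σ = (6.685 − 5.631)/(0.8416 − (-0.5534)) = 0.755.
μ = 5.631 − (-0.5534)·0.755 = 6.049.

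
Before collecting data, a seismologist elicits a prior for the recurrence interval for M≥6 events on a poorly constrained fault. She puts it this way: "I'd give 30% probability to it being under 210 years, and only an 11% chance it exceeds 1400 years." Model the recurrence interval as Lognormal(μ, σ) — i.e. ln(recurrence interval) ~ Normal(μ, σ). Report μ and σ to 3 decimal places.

If T ~ Lognormal(μ,σ) then ln T ~ Normal(μ,σ), so the p-quantile of ln T is μ + z_p·σ.
ln(210) = 5.347 and ln(1400) = 7.244; z_{0.3} = -0.5244, z_{0.89} = 1.227.
σ = (7.244 − 5.347)/(1.227 − (-0.5244)) = 1.083.
μ = 5.347 − (-0.5244)·1.083 = 5.915.

μ ≈ 5.915, σ ≈ 1.083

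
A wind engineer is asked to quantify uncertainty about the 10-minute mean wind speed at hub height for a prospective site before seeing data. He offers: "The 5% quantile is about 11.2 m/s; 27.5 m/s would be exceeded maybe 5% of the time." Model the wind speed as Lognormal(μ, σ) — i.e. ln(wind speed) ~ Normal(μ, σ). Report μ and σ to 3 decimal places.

μ ≈ 2.865, σ ≈ 0.273

If T ~ Lognormal(μ,σ) then ln T ~ Normal(μ,σ), so the p-quantile of ln T is μ + z_p·σ.
ln(11.2) = 2.416 and ln(27.5) = 3.314; z_{0.05} = -1.645, z_{0.95} = 1.645.
σ = (3.314 − 2.416)/(1.645 − (-1.645)) = 0.273.
μ = 2.416 − (-1.645)·0.273 = 2.865.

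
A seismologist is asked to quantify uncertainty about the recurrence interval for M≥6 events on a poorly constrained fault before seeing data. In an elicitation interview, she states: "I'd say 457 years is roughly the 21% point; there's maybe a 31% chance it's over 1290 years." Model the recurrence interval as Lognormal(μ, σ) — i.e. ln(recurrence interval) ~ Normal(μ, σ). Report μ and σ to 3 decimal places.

If T ~ Lognormal(μ,σ) then ln T ~ Normal(μ,σ), so the p-quantile of ln T is μ + z_p·σ.
ln(457) = 6.125 and ln(1290) = 7.162; z_{0.21} = -0.8064, z_{0.69} = 0.4959.
σ = (7.162 − 6.125)/(0.4959 − (-0.8064)) = 0.797.
μ = 6.125 − (-0.8064)·0.797 = 6.767.

μ ≈ 6.767, σ ≈ 0.797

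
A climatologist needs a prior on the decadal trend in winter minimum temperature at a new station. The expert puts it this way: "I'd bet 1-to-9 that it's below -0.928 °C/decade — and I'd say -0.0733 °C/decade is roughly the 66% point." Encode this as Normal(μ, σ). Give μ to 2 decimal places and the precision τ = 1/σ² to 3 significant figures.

μ = -0.28, τ = 3.93

The p-quantile of Normal(μ,σ) is μ + z_p·σ, with z_{0.1} = -1.282 and z_{0.66} = 0.4125.
Eliminate σ: μ = (z₂·x₁ − z₁·x₂)/(z₂ − z₁) = (0.4125·-0.928 − (-1.282)·-0.0733)/1.694 = -0.28.
Then σ = (x₂ − x₁)/(z₂ − z₁) = (-0.0733 − -0.928)/1.694 = 0.50.
Precision τ = 1/σ² = 1/0.5045² = 3.93.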